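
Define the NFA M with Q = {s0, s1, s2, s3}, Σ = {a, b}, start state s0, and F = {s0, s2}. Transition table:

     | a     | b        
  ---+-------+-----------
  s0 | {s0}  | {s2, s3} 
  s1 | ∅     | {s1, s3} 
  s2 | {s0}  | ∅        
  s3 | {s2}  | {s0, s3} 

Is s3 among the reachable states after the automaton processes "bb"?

Start in {s0}.
Read 'b': s0→{s2, s3}; now {s2, s3}.
Read 'b': s2→∅, s3→{s0, s3}; now {s0, s3}.
State s3 is in {s0, s3}.

Yes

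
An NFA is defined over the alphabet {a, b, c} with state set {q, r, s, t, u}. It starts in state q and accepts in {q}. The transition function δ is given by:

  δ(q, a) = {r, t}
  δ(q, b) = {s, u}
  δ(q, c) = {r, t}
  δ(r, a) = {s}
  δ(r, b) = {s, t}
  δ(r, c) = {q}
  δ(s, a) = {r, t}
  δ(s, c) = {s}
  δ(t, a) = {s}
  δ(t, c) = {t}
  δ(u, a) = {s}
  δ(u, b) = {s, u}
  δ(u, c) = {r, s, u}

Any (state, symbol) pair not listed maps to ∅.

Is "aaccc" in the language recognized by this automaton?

Start in {q}.
Read 'a': {q} → {r, t}.
Read 'a': {r, t} → {s}.
Read 'c': {s} → {s}.
Read 'c': {s} → {s}.
Read 'c': {s} → {s}.
The final set {s} contains no accepting state.

No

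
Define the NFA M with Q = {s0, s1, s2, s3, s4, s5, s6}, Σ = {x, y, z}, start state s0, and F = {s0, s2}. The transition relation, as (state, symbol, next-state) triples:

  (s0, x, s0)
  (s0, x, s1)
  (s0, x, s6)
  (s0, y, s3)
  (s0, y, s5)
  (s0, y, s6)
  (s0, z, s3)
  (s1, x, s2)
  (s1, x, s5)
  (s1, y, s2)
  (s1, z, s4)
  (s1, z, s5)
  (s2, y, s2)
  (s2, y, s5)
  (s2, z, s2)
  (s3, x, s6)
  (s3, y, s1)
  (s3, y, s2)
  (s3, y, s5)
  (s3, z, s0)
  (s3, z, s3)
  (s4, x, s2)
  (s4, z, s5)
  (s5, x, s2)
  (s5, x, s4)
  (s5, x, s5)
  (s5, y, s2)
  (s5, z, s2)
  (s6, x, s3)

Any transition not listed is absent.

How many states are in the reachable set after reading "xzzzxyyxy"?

2

Start in {s0}.
Read 'x': {s0} → {s0, s1, s6}.
Read 'z': {s0, s1, s6} → {s3, s4, s5}.
Read 'z': {s3, s4, s5} → {s0, s2, s3, s5}.
Read 'z': {s0, s2, s3, s5} → {s0, s2, s3}.
Read 'x': {s0, s2, s3} → {s0, s1, s6}.
Read 'y': {s0, s1, s6} → {s2, s3, s5, s6}.
Read 'y': {s2, s3, s5, s6} → {s1, s2, s5}.
Read 'x': {s1, s2, s5} → {s2, s4, s5}.
Read 'y': {s2, s4, s5} → {s2, s5}.
That set has 2 states.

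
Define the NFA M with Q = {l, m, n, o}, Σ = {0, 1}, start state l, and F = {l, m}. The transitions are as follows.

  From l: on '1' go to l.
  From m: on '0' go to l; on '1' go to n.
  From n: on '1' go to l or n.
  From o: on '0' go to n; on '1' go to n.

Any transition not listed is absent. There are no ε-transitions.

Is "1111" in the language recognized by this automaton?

Yes

Start in {l}.
Read '1': l→{l}; now {l}.
Read '1': l→{l}; now {l}.
Read '1': l→{l}; now {l}.
Read '1': l→{l}; now {l}.
The final set {l} contains the accepting state l.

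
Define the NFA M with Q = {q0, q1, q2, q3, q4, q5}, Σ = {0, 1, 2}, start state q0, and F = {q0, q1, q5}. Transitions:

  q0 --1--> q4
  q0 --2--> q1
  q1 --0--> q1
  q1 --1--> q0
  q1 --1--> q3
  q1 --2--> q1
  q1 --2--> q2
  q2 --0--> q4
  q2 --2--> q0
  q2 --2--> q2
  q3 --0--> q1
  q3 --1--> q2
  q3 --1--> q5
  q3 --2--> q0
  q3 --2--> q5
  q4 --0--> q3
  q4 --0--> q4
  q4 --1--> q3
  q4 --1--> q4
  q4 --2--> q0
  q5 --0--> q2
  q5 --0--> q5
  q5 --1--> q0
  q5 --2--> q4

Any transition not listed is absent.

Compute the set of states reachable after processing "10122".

{q0, q1, q2, q4}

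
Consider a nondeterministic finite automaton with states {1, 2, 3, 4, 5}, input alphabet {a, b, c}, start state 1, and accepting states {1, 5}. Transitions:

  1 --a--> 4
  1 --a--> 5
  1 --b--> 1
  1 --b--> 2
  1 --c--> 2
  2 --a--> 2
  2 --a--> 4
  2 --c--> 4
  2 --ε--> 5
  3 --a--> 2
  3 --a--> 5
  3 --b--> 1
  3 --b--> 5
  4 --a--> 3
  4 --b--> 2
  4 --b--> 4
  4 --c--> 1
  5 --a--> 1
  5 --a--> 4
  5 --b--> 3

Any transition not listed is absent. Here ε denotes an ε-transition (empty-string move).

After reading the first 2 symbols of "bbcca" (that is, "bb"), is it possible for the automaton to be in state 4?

Start in {1}.
Read 'b': {1} → {1, 2, 5}.
Read 'b': {1, 2, 5} → {1, 2, 3, 5}.
State 4 is not in {1, 2, 3, 5}.

No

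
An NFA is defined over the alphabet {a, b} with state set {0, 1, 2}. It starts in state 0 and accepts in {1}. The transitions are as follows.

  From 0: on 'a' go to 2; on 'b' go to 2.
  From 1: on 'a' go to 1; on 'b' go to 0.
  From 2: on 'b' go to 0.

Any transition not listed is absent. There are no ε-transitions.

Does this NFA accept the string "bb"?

No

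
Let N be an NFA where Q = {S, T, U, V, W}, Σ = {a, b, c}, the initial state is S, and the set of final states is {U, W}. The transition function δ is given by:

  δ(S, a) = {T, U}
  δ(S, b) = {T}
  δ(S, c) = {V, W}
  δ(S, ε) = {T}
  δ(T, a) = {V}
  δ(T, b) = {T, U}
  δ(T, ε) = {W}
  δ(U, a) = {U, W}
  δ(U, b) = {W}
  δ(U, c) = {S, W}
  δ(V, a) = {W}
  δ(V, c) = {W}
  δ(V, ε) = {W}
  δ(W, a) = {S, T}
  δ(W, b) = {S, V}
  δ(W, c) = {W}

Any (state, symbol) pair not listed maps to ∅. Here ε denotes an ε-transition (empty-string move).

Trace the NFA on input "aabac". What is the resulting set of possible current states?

Start: ε-closure({S}) = {S, T, W}.
Read 'a': S→{T, U}, T→{V}, W→{S, T}; union {S, T, U, V}; ε-closure = {S, T, U, V, W}.
Read 'a': S→{T, U}, T→{V}, U→{U, W}, V→{W}, W→{S, T}; now {S, T, U, V, W}.
Read 'b': S→{T}, T→{T, U}, U→{W}, V→∅, W→{S, V}; now {S, T, U, V, W}.
Read 'a': S→{T, U}, T→{V}, U→{U, W}, V→{W}, W→{S, T}; now {S, T, U, V, W}.
Read 'c': S→{V, W}, T→∅, U→{S, W}, V→{W}, W→{W}; union {S, V, W}; ε-closure = {S, T, V, W}.

{S, T, V, W}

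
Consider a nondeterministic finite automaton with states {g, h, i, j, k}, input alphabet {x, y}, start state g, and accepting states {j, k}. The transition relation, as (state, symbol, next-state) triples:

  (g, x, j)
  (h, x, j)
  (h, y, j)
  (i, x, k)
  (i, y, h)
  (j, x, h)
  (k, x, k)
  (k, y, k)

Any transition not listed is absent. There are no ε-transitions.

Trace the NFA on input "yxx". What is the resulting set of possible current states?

∅

Start in {g}.
Read 'y': {g} → ∅.
The set is empty and remains empty for the remaining 2 symbols.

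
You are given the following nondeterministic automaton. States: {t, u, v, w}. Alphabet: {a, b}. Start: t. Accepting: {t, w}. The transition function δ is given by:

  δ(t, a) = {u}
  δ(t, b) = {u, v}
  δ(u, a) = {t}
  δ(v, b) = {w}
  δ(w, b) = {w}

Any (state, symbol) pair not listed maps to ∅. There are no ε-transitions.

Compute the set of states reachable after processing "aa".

{t}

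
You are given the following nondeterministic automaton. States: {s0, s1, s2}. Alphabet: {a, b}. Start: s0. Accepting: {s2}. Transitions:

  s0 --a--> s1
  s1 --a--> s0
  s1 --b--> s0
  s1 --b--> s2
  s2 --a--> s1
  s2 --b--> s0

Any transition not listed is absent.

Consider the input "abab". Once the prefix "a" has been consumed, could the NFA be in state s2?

Start in {s0}.
Read 'a': {s0} → {s1}.
State s2 is not in {s1}.

No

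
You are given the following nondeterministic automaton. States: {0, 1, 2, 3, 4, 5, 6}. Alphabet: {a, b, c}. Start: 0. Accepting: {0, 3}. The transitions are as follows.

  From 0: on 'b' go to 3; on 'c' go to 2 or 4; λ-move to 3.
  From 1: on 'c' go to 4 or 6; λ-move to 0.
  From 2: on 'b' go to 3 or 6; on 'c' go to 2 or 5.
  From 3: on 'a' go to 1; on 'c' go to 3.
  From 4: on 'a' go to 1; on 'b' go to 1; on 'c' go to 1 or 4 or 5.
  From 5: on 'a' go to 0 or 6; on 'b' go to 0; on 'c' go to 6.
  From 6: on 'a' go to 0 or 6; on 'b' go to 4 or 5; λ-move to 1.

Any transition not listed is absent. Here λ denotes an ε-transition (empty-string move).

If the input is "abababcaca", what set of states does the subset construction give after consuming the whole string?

{0, 1, 3, 6}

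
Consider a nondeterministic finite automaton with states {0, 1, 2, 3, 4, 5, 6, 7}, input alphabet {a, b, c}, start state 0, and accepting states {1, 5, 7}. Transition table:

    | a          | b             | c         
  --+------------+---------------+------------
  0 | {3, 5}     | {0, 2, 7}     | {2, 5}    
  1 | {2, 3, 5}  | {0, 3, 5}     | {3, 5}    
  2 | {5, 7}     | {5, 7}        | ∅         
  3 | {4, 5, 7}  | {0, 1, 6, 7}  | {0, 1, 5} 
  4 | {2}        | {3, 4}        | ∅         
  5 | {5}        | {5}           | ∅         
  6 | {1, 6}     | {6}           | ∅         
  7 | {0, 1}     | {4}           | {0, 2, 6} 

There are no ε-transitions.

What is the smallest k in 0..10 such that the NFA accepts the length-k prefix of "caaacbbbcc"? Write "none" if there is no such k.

1

Start in {0}.
Read 'c': 0→{2, 5}; now {2, 5}.
None of the earlier sets intersect F, but {2, 5} does.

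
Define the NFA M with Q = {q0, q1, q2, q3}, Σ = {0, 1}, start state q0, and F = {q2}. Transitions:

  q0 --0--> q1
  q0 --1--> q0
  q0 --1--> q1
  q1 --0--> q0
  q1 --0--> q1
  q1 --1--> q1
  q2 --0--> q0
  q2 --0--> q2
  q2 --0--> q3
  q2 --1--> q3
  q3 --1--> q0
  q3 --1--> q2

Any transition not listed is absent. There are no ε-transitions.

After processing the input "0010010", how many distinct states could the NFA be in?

2

Start in {q0}.
Read '0': q0→{q1}; now {q1}.
Read '0': q1→{q0, q1}; now {q0, q1}.
Read '1': q0→{q0, q1}, q1→{q1}; now {q0, q1}.
Read '0': q0→{q1}, q1→{q0, q1}; now {q0, q1}.
Read '0': q0→{q1}, q1→{q0, q1}; now {q0, q1}.
Read '1': q0→{q0, q1}, q1→{q1}; now {q0, q1}.
Read '0': q0→{q1}, q1→{q0, q1}; now {q0, q1}.
That set has 2 states.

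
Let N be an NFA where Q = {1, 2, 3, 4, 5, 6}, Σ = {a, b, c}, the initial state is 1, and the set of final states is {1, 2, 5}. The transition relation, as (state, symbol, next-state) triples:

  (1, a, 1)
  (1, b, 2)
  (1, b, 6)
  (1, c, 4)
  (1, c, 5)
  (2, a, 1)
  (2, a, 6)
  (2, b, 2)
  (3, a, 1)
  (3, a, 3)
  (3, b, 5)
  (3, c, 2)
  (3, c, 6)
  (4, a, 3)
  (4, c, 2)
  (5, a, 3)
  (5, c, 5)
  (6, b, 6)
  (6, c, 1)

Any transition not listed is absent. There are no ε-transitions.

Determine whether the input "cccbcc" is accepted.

No

Start in {1}.
Read 'c': 1→{4, 5}; now {4, 5}.
Read 'c': 4→{2}, 5→{5}; now {2, 5}.
Read 'c': 2→∅, 5→{5}; now {5}.
Read 'b': 5→∅; now ∅.
The set is empty and remains empty for the remaining 2 symbols.
The final set ∅ contains no accepting state.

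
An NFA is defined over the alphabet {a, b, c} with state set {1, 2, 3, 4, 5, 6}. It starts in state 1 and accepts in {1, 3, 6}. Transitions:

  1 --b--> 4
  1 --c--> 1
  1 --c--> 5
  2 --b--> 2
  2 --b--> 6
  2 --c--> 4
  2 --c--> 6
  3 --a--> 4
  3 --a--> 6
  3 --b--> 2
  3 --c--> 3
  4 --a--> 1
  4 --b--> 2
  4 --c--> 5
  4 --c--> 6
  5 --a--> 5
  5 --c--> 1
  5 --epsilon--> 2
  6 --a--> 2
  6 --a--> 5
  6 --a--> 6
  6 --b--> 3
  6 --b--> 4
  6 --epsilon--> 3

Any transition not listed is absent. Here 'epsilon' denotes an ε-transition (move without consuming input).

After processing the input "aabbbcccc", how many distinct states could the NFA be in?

0

Start in {1}.
Read 'a': 1→∅; now ∅.
The set is empty and remains empty for the remaining 8 symbols.
That set has 0 states.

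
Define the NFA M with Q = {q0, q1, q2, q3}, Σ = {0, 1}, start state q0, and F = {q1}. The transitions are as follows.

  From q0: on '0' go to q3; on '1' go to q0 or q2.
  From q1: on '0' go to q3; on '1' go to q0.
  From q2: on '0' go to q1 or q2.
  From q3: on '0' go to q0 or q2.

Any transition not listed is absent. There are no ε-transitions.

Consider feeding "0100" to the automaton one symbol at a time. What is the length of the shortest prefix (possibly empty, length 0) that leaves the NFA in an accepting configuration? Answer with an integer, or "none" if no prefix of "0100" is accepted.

Start in {q0}.
Read '0': {q0} → {q3}.
Read '1': {q3} → ∅.
The set is empty and remains empty for the remaining 2 symbols.
No reachable set along the way intersects F.

none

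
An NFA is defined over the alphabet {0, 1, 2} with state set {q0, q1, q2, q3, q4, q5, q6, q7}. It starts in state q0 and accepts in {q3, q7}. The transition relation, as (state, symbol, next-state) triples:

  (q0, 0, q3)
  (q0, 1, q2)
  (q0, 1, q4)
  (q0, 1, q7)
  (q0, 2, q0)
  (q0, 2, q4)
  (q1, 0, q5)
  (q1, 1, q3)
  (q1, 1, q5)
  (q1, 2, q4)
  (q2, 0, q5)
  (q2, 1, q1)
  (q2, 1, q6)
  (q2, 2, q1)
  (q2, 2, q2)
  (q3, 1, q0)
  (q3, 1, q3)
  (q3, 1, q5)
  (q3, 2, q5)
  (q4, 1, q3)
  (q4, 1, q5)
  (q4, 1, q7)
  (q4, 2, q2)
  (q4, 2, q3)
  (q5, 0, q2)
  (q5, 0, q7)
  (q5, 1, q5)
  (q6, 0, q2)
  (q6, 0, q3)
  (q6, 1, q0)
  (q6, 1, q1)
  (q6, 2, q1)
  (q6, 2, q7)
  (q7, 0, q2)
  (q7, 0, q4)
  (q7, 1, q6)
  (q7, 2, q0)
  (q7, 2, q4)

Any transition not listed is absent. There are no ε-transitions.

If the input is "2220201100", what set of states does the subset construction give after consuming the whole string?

Start in {q0}.
Read '2': q0→{q0, q4}; now {q0, q4}.
Read '2': q0→{q0, q4}, q4→{q2, q3}; now {q0, q2, q3, q4}.
Read '2': q0→{q0, q4}, q2→{q1, q2}, q3→{q5}, q4→{q2, q3}; now {q0, q1, q2, q3, q4, q5}.
Read '0': q0→{q3}, q1→{q5}, q2→{q5}, q3→∅, q4→∅, q5→{q2, q7}; now {q2, q3, q5, q7}.
Read '2': q2→{q1, q2}, q3→{q5}, q5→∅, q7→{q0, q4}; now {q0, q1, q2, q4, q5}.
Read '0': q0→{q3}, q1→{q5}, q2→{q5}, q4→∅, q5→{q2, q7}; now {q2, q3, q5, q7}.
Read '1': q2→{q1, q6}, q3→{q0, q3, q5}, q5→{q5}, q7→{q6}; now {q0, q1, q3, q5, q6}.
Read '1': q0→{q2, q4, q7}, q1→{q3, q5}, q3→{q0, q3, q5}, q5→{q5}, q6→{q0, q1}; now {q0, q1, q2, q3, q4, q5, q7}.
Read '0': q0→{q3}, q1→{q5}, q2→{q5}, q3→∅, q4→∅, q5→{q2, q7}, q7→{q2, q4}; now {q2, q3, q4, q5, q7}.
Read '0': q2→{q5}, q3→∅, q4→∅, q5→{q2, q7}, q7→{q2, q4}; now {q2, q4, q5, q7}.

{q2, q4, q5, q7}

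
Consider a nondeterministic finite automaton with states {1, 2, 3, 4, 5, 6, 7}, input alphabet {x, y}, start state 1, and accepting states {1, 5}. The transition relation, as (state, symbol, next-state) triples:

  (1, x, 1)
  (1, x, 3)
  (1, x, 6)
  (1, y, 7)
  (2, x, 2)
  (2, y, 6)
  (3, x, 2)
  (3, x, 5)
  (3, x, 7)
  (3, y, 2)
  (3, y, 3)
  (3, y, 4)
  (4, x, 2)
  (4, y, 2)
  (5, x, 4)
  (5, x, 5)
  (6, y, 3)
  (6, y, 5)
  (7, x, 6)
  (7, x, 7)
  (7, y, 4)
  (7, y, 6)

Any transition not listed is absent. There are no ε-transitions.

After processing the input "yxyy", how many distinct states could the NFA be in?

4

Start in {1}.
Read 'y': 1→{7}; now {7}.
Read 'x': 7→{6, 7}; now {6, 7}.
Read 'y': 6→{3, 5}, 7→{4, 6}; now {3, 4, 5, 6}.
Read 'y': 3→{2, 3, 4}, 4→{2}, 5→∅, 6→{3, 5}; now {2, 3, 4, 5}.
That set has 4 states.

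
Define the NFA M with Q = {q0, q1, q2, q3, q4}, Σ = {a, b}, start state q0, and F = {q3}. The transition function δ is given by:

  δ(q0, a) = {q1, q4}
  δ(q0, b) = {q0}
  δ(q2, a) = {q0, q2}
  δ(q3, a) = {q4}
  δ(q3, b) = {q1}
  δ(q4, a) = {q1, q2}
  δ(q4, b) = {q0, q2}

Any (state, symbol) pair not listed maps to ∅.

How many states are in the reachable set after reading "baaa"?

Start in {q0}.
Read 'b': {q0} → {q0}.
Read 'a': {q0} → {q1, q4}.
Read 'a': {q1, q4} → {q1, q2}.
Read 'a': {q1, q2} → {q0, q2}.
That set has 2 states.

2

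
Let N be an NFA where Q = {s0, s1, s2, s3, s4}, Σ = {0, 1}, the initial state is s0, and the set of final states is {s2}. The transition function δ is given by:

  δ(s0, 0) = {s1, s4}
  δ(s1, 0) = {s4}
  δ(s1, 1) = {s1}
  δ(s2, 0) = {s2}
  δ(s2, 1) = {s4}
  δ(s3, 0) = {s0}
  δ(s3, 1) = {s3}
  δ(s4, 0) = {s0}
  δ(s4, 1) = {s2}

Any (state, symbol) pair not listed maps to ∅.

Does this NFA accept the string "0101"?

Start in {s0}.
Read '0': {s0} → {s1, s4}.
Read '1': {s1, s4} → {s1, s2}.
Read '0': {s1, s2} → {s2, s4}.
Read '1': {s2, s4} → {s2, s4}.
The final set {s2, s4} contains the accepting state s2.

Yes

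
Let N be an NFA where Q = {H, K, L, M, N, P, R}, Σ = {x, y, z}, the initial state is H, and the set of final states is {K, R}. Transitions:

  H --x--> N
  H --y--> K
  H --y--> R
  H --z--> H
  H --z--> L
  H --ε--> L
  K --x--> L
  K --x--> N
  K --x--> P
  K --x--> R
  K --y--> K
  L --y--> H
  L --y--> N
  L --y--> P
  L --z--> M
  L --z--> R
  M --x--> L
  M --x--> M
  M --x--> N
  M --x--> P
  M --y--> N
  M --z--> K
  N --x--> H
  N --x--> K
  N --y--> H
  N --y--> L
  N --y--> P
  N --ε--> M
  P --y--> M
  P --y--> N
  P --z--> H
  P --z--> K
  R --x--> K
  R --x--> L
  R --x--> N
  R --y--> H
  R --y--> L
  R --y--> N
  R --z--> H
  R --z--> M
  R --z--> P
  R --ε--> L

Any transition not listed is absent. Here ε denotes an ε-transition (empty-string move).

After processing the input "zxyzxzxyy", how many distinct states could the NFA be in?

Start: ε-closure({H}) = {H, L}.
Read 'z': H→{H, L}, L→{M, R}; now {H, L, M, R}.
Read 'x': H→{N}, L→∅, M→{L, M, N, P}, R→{K, L, N}; now {K, L, M, N, P}.
Read 'y': K→{K}, L→{H, N, P}, M→{N}, N→{H, L, P}, P→{M, N}; now {H, K, L, M, N, P}.
Read 'z': H→{H, L}, K→∅, L→{M, R}, M→{K}, N→∅, P→{H, K}; now {H, K, L, M, R}.
Read 'x': H→{N}, K→{L, N, P, R}, L→∅, M→{L, M, N, P}, R→{K, L, N}; now {K, L, M, N, P, R}.
Read 'z': K→∅, L→{M, R}, M→{K}, N→∅, P→{H, K}, R→{H, M, P}; union {H, K, M, P, R}; ε-closure = {H, K, L, M, P, R}.
Read 'x': H→{N}, K→{L, N, P, R}, L→∅, M→{L, M, N, P}, P→∅, R→{K, L, N}; now {K, L, M, N, P, R}.
Read 'y': K→{K}, L→{H, N, P}, M→{N}, N→{H, L, P}, P→{M, N}, R→{H, L, N}; now {H, K, L, M, N, P}.
Read 'y': H→{K, R}, K→{K}, L→{H, N, P}, M→{N}, N→{H, L, P}, P→{M, N}; now {H, K, L, M, N, P, R}.
That set has 7 states.

7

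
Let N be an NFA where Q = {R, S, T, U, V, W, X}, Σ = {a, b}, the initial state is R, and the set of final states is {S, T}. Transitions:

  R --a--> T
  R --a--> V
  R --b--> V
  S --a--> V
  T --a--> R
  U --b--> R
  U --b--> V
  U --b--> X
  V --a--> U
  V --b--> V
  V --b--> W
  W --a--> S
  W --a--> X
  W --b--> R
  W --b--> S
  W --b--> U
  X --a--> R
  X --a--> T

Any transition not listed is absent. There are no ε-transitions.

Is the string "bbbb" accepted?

Start in {R}.
Read 'b': R→{V}; now {V}.
Read 'b': V→{V, W}; now {V, W}.
Read 'b': V→{V, W}, W→{R, S, U}; now {R, S, U, V, W}.
Read 'b': R→{V}, S→∅, U→{R, V, X}, V→{V, W}, W→{R, S, U}; now {R, S, U, V, W, X}.
The final set {R, S, U, V, W, X} contains the accepting state S.

Yes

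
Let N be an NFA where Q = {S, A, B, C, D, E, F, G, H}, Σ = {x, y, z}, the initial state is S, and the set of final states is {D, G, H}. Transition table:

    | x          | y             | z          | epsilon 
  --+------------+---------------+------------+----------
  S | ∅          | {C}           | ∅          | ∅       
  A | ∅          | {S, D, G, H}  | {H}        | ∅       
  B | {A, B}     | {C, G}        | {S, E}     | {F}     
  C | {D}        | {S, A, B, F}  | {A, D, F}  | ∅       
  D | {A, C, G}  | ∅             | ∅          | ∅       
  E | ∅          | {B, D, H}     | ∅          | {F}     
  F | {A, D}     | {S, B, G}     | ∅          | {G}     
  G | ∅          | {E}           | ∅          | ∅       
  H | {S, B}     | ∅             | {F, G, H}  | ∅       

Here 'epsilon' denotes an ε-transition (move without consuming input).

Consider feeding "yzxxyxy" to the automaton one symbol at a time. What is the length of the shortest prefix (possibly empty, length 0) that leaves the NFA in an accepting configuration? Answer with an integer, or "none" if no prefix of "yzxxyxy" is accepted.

2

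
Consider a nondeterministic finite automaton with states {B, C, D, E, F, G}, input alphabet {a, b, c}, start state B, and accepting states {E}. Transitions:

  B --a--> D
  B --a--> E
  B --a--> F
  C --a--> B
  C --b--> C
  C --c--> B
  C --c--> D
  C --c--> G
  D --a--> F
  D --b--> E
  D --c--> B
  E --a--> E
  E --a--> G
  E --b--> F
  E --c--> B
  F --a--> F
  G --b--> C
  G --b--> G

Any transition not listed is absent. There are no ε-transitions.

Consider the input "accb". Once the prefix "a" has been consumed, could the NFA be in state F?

Start in {B}.
Read 'a': B→{D, E, F}; now {D, E, F}.
State F is in {D, E, F}.

Yes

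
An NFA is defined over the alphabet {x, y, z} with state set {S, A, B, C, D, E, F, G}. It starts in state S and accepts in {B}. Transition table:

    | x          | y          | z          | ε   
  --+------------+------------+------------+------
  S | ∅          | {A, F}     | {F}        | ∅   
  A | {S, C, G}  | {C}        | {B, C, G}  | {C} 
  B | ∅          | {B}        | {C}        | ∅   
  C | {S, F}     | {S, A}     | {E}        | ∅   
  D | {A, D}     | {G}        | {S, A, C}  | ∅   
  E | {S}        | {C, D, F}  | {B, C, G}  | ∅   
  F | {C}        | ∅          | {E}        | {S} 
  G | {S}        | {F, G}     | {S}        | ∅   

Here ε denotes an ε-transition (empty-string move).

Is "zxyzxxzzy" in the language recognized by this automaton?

Yes

Start in {S}.
Read 'z': S→{F}; union {F}; ε-closure = {S, F}.
Read 'x': S→∅, F→{C}; now {C}.
Read 'y': C→{S, A}; union {S, A}; ε-closure = {S, A, C}.
Read 'z': S→{F}, A→{B, C, G}, C→{E}; union {B, C, E, F, G}; ε-closure = {S, B, C, E, F, G}.
Read 'x': S→∅, B→∅, C→{S, F}, E→{S}, F→{C}, G→{S}; now {S, C, F}.
Read 'x': S→∅, C→{S, F}, F→{C}; now {S, C, F}.
Read 'z': S→{F}, C→{E}, F→{E}; union {E, F}; ε-closure = {S, E, F}.
Read 'z': S→{F}, E→{B, C, G}, F→{E}; union {B, C, E, F, G}; ε-closure = {S, B, C, E, F, G}.
Read 'y': S→{A, F}, B→{B}, C→{S, A}, E→{C, D, F}, F→∅, G→{F, G}; now {S, A, B, C, D, F, G}.
The final set {S, A, B, C, D, F, G} contains the accepting state B.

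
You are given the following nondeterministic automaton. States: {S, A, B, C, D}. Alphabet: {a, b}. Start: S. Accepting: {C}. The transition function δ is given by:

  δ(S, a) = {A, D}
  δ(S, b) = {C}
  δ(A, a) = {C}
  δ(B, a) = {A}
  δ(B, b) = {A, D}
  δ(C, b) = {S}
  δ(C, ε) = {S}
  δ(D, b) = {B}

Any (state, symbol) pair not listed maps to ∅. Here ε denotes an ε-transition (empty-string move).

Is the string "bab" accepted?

Start in {S}.
Read 'b': {S} → {S, C}.
Read 'a': {S, C} → {A, D}.
Read 'b': {A, D} → {B}.
The final set {B} contains no accepting state.

No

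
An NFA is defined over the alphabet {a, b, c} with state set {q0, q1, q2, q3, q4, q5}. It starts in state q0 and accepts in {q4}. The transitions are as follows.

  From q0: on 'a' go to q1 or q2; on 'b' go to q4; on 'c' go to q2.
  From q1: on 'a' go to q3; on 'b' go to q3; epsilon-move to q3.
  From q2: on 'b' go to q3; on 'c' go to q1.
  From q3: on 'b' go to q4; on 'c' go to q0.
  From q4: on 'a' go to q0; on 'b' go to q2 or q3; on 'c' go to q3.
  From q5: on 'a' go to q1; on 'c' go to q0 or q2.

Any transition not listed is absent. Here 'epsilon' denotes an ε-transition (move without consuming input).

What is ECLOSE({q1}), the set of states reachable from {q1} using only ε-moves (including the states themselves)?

{q1, q3}

Begin with {q1}.
ε-move q1 → q3; add q3.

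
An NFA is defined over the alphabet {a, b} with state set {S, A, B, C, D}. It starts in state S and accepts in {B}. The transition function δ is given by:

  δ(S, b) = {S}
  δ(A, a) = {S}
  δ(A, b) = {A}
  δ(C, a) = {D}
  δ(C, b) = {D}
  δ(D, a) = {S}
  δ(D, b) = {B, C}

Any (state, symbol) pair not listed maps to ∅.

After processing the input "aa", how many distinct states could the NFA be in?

Start in {S}.
Read 'a': S→∅; now ∅.
The set is empty and remains empty for the remaining 1 symbol.
That set has 0 states.

0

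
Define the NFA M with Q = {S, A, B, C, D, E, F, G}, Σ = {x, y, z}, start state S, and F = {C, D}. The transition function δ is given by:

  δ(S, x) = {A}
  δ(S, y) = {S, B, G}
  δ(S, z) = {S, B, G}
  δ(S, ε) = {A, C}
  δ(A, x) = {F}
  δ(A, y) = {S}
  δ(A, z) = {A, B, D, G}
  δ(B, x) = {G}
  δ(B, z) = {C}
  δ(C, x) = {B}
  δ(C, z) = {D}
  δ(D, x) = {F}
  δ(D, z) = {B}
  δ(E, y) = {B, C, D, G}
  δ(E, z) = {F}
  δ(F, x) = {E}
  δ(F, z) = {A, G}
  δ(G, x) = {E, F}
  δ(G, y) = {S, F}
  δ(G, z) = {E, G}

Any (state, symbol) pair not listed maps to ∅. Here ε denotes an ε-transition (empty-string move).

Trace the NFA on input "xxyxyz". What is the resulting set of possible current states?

{S, A, B, C, D, E, G}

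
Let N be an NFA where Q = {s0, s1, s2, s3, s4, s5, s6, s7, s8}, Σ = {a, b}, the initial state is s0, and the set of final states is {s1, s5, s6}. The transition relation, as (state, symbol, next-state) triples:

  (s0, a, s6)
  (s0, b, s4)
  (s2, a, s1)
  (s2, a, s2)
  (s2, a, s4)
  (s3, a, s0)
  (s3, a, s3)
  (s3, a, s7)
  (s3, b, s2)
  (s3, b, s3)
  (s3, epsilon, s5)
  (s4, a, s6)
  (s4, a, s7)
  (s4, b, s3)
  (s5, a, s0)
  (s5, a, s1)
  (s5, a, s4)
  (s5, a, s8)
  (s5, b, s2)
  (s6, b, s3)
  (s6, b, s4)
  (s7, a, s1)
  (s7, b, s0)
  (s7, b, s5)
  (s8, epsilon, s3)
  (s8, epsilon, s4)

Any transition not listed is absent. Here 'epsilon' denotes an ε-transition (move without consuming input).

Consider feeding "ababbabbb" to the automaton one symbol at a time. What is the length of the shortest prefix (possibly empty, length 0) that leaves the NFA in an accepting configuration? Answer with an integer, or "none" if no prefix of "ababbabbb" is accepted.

Start in {s0}.
Read 'a': s0→{s6}; now {s6}.
None of the earlier sets intersect F, but {s6} does.

1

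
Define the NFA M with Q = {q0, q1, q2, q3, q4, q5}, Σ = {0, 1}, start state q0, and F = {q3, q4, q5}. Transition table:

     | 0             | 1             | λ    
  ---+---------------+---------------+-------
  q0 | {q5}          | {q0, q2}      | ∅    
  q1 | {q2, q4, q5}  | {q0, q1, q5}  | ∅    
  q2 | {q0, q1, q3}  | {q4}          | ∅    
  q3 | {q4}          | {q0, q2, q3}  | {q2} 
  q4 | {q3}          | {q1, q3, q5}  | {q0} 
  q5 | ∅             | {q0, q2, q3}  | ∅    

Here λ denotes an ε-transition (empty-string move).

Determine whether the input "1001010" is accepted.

Yes

Start in {q0}.
Read '1': q0→{q0, q2}; now {q0, q2}.
Read '0': q0→{q5}, q2→{q0, q1, q3}; union {q0, q1, q3, q5}; ε-closure = {q0, q1, q2, q3, q5}.
Read '0': q0→{q5}, q1→{q2, q4, q5}, q2→{q0, q1, q3}, q3→{q4}, q5→∅; now {q0, q1, q2, q3, q4, q5}.
Read '1': q0→{q0, q2}, q1→{q0, q1, q5}, q2→{q4}, q3→{q0, q2, q3}, q4→{q1, q3, q5}, q5→{q0, q2, q3}; now {q0, q1, q2, q3, q4, q5}.
Read '0': q0→{q5}, q1→{q2, q4, q5}, q2→{q0, q1, q3}, q3→{q4}, q4→{q3}, q5→∅; now {q0, q1, q2, q3, q4, q5}.
Read '1': q0→{q0, q2}, q1→{q0, q1, q5}, q2→{q4}, q3→{q0, q2, q3}, q4→{q1, q3, q5}, q5→{q0, q2, q3}; now {q0, q1, q2, q3, q4, q5}.
Read '0': q0→{q5}, q1→{q2, q4, q5}, q2→{q0, q1, q3}, q3→{q4}, q4→{q3}, q5→∅; now {q0, q1, q2, q3, q4, q5}.
The final set {q0, q1, q2, q3, q4, q5} contains the accepting states q3, q4, q5.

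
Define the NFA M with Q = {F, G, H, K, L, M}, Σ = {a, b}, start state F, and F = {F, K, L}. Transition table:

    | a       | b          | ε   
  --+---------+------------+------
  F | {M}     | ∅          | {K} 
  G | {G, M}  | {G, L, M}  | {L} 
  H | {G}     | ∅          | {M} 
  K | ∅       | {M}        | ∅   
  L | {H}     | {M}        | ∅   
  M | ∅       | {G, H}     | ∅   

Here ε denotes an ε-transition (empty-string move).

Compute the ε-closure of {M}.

{M}

Begin with {M}.
No ε-moves leave this set, so the closure equals the set itself.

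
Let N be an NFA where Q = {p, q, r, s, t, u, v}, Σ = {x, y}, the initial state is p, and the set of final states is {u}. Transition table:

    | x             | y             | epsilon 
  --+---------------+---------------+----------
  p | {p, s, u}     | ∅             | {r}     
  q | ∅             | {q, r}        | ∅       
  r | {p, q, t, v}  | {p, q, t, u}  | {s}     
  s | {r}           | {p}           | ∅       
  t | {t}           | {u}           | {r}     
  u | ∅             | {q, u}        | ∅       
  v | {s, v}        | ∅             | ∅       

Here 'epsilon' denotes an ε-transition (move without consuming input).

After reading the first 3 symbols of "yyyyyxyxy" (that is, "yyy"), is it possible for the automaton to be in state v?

Start: ε-closure({p}) = {p, r, s}.
Read 'y': {p, r, s} → {p, q, r, s, t, u}.
Read 'y': {p, q, r, s, t, u} → {p, q, r, s, t, u}.
Read 'y': {p, q, r, s, t, u} → {p, q, r, s, t, u}.
State v is not in {p, q, r, s, t, u}.

No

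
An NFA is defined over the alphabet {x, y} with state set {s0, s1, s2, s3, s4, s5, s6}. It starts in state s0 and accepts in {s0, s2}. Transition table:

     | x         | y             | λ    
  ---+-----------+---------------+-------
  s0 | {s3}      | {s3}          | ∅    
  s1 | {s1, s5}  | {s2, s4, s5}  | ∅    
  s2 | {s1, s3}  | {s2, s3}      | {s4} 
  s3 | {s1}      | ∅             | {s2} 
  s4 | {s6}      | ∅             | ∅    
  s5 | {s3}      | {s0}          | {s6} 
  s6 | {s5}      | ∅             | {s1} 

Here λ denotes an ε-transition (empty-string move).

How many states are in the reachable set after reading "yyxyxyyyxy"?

Start in {s0}.
Read 'y': s0→{s3}; union {s3}; ε-closure = {s2, s3, s4}.
Read 'y': s2→{s2, s3}, s3→∅, s4→∅; union {s2, s3}; ε-closure = {s2, s3, s4}.
Read 'x': s2→{s1, s3}, s3→{s1}, s4→{s6}; union {s1, s3, s6}; ε-closure = {s1, s2, s3, s4, s6}.
Read 'y': s1→{s2, s4, s5}, s2→{s2, s3}, s3→∅, s4→∅, s6→∅; union {s2, s3, s4, s5}; ε-closure = {s1, s2, s3, s4, s5, s6}.
Read 'x': s1→{s1, s5}, s2→{s1, s3}, s3→{s1}, s4→{s6}, s5→{s3}, s6→{s5}; union {s1, s3, s5, s6}; ε-closure = {s1, s2, s3, s4, s5, s6}.
Read 'y': s1→{s2, s4, s5}, s2→{s2, s3}, s3→∅, s4→∅, s5→{s0}, s6→∅; union {s0, s2, s3, s4, s5}; ε-closure = {s0, s1, s2, s3, s4, s5, s6}.
Read 'y': s0→{s3}, s1→{s2, s4, s5}, s2→{s2, s3}, s3→∅, s4→∅, s5→{s0}, s6→∅; union {s0, s2, s3, s4, s5}; ε-closure = {s0, s1, s2, s3, s4, s5, s6}.
Read 'y': s0→{s3}, s1→{s2, s4, s5}, s2→{s2, s3}, s3→∅, s4→∅, s5→{s0}, s6→∅; union {s0, s2, s3, s4, s5}; ε-closure = {s0, s1, s2, s3, s4, s5, s6}.
Read 'x': s0→{s3}, s1→{s1, s5}, s2→{s1, s3}, s3→{s1}, s4→{s6}, s5→{s3}, s6→{s5}; union {s1, s3, s5, s6}; ε-closure = {s1, s2, s3, s4, s5, s6}.
Read 'y': s1→{s2, s4, s5}, s2→{s2, s3}, s3→∅, s4→∅, s5→{s0}, s6→∅; union {s0, s2, s3, s4, s5}; ε-closure = {s0, s1, s2, s3, s4, s5, s6}.
That set has 7 states.

7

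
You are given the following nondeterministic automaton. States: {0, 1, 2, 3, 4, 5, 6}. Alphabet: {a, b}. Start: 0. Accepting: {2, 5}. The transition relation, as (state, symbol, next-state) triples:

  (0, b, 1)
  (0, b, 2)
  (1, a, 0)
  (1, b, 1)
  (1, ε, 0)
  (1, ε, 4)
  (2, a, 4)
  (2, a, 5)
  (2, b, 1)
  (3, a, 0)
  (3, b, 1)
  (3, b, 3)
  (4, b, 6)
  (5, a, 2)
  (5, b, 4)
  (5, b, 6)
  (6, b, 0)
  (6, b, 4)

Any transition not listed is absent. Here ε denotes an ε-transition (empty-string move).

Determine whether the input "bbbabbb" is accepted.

Yes

Start in {0}.
Read 'b': 0→{1, 2}; union {1, 2}; ε-closure = {0, 1, 2, 4}.
Read 'b': 0→{1, 2}, 1→{1}, 2→{1}, 4→{6}; union {1, 2, 6}; ε-closure = {0, 1, 2, 4, 6}.
Read 'b': 0→{1, 2}, 1→{1}, 2→{1}, 4→{6}, 6→{0, 4}; now {0, 1, 2, 4, 6}.
Read 'a': 0→∅, 1→{0}, 2→{4, 5}, 4→∅, 6→∅; now {0, 4, 5}.
Read 'b': 0→{1, 2}, 4→{6}, 5→{4, 6}; union {1, 2, 4, 6}; ε-closure = {0, 1, 2, 4, 6}.
Read 'b': 0→{1, 2}, 1→{1}, 2→{1}, 4→{6}, 6→{0, 4}; now {0, 1, 2, 4, 6}.
Read 'b': 0→{1, 2}, 1→{1}, 2→{1}, 4→{6}, 6→{0, 4}; now {0, 1, 2, 4, 6}.
The final set {0, 1, 2, 4, 6} contains the accepting state 2.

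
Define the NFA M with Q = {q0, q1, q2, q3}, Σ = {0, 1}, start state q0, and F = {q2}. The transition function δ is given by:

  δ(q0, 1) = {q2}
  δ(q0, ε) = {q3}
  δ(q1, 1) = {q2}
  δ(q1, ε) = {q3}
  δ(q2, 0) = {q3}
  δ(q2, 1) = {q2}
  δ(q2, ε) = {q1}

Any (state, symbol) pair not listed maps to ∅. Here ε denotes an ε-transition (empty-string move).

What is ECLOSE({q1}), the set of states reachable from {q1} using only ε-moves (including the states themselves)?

Begin with {q1}.
ε-move q1 → q3; add q3.

{q1, q3}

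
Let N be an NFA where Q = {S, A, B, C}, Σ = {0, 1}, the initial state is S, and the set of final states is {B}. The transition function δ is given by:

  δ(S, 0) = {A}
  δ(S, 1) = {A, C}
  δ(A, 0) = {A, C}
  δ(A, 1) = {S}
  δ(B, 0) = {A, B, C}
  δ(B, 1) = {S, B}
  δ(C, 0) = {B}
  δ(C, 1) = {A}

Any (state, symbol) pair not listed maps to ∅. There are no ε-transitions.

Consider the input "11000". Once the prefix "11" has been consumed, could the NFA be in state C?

Start in {S}.
Read '1': S→{A, C}; now {A, C}.
Read '1': A→{S}, C→{A}; now {S, A}.
State C is not in {S, A}.

No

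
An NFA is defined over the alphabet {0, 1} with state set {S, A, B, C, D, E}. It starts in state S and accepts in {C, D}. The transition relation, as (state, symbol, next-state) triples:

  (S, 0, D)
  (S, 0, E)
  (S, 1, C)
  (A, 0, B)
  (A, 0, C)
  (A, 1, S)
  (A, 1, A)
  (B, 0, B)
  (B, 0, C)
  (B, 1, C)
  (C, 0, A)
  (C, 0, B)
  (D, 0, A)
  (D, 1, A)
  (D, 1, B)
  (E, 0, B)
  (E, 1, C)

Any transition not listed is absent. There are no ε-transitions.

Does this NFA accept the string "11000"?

No

Start in {S}.
Read '1': S→{C}; now {C}.
Read '1': C→∅; now ∅.
The set is empty and remains empty for the remaining 3 symbols.
The final set ∅ contains no accepting state.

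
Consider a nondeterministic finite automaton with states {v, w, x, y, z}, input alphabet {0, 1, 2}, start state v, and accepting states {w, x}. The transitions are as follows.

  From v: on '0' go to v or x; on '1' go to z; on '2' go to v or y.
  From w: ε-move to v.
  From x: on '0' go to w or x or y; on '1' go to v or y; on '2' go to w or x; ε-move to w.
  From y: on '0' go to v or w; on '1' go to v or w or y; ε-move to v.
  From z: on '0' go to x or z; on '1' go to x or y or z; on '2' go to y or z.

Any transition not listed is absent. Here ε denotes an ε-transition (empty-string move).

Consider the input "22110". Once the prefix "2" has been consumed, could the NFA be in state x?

Start in {v}.
Read '2': v→{v, y}; now {v, y}.
State x is not in {v, y}.

No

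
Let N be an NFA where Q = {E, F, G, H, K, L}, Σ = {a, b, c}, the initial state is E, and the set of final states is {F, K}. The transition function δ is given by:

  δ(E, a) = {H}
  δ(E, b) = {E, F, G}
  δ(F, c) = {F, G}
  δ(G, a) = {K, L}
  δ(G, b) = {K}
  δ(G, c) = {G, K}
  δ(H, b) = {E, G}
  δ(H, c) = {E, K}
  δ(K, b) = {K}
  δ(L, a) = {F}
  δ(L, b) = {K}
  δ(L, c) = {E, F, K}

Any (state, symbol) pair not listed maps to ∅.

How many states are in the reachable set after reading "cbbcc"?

0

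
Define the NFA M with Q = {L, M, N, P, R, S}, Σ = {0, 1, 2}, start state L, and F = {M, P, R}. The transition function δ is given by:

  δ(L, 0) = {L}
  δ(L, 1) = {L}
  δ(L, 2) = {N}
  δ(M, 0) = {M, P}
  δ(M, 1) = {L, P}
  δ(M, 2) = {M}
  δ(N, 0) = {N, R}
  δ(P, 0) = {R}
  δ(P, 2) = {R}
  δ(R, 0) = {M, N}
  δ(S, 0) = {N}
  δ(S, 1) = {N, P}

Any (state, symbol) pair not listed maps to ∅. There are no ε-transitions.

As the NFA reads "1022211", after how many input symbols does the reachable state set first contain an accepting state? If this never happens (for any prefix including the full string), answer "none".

Start in {L}.
Read '1': L→{L}; now {L}.
Read '0': L→{L}; now {L}.
Read '2': L→{N}; now {N}.
Read '2': N→∅; now ∅.
The set is empty and remains empty for the remaining 3 symbols.
No reachable set along the way intersects F.

none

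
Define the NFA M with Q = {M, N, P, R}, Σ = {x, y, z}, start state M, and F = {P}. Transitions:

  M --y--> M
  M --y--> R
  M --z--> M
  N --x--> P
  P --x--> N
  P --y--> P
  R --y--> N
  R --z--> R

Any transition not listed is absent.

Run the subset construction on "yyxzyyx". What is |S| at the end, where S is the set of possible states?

0

Start in {M}.
Read 'y': {M} → {M, R}.
Read 'y': {M, R} → {M, N, R}.
Read 'x': {M, N, R} → {P}.
Read 'z': {P} → ∅.
The set is empty and remains empty for the remaining 3 symbols.
That set has 0 states.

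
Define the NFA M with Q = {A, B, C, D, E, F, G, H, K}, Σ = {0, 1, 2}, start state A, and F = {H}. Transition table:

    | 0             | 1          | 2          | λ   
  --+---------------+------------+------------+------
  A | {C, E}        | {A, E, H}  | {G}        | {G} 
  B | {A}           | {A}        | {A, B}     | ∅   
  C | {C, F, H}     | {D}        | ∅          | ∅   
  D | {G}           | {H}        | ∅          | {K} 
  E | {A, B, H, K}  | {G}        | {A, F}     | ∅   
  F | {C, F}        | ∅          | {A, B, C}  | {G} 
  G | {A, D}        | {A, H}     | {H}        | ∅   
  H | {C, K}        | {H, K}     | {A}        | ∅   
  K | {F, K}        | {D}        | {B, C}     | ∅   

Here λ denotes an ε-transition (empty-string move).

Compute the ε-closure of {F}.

{F, G}

Begin with {F}.
ε-move F → G; add G.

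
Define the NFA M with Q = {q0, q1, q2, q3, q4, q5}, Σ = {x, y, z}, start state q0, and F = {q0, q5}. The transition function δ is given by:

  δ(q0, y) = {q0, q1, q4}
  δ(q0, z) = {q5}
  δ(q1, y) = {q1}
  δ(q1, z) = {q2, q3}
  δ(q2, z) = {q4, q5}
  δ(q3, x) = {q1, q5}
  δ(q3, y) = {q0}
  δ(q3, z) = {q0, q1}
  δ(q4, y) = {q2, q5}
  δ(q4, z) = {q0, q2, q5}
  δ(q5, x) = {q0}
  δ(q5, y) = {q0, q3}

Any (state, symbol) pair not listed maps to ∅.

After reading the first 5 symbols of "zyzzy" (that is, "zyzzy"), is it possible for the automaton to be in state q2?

Start in {q0}.
Read 'z': q0→{q5}; now {q5}.
Read 'y': q5→{q0, q3}; now {q0, q3}.
Read 'z': q0→{q5}, q3→{q0, q1}; now {q0, q1, q5}.
Read 'z': q0→{q5}, q1→{q2, q3}, q5→∅; now {q2, q3, q5}.
Read 'y': q2→∅, q3→{q0}, q5→{q0, q3}; now {q0, q3}.
State q2 is not in {q0, q3}.

No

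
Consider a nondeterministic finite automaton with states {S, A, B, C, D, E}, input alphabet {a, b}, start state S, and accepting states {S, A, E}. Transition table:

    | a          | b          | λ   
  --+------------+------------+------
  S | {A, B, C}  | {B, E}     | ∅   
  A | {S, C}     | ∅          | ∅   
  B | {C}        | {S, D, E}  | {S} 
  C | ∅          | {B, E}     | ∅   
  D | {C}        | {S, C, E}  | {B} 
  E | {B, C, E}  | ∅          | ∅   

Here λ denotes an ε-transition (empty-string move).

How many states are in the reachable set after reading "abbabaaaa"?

5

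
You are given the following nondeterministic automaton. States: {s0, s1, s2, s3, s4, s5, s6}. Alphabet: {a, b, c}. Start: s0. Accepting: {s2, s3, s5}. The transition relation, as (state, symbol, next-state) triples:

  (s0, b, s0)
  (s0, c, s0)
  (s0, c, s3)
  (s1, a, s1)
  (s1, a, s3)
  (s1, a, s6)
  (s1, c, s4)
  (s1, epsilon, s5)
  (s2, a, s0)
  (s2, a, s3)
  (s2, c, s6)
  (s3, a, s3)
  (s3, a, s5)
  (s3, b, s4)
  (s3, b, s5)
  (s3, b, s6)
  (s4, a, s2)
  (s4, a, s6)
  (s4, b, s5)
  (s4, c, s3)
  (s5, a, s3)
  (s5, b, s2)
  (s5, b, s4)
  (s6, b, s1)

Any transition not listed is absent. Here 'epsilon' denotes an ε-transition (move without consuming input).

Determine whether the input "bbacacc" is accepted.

No

Start in {s0}.
Read 'b': {s0} → {s0}.
Read 'b': {s0} → {s0}.
Read 'a': {s0} → ∅.
The set is empty and remains empty for the remaining 4 symbols.
The final set ∅ contains no accepting state.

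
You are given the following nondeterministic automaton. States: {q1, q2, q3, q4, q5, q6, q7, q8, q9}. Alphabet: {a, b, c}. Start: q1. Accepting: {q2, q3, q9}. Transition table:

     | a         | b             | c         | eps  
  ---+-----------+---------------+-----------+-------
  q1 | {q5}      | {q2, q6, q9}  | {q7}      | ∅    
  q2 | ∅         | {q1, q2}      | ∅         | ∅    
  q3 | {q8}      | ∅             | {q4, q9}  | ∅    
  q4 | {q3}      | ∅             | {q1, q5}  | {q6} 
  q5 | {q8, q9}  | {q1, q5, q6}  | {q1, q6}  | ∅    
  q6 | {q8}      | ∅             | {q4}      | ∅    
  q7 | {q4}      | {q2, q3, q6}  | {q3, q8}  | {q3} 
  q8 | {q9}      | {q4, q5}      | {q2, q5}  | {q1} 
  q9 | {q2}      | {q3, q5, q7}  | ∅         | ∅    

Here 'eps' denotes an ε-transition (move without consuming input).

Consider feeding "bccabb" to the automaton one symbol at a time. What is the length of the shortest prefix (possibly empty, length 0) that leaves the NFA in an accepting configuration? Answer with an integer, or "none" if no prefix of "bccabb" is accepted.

1

Start in {q1}.
Read 'b': {q1} → {q2, q6, q9}.
None of the earlier sets intersect F, but {q2, q6, q9} does.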